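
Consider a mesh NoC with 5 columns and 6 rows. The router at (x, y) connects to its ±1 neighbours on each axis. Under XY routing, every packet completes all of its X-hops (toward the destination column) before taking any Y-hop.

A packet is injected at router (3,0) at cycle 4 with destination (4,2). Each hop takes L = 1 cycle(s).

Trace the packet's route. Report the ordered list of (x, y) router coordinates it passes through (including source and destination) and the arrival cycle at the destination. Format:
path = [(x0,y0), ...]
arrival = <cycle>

path = [(3,0), (4,0), (4,1), (4,2)]
arrival = 7

src (3,0)  cyc=4
E→(4,0)  cyc=5
N→(4,1)  cyc=6
N→(4,2)  cyc=7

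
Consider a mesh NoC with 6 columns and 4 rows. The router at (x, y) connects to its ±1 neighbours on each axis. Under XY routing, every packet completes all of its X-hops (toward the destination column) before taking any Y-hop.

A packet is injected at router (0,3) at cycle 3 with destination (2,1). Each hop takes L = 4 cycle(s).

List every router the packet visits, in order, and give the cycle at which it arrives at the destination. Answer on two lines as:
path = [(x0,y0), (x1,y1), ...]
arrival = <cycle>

src (0,3)  cyc=3
E→(1,3)  cyc=7
E→(2,3)  cyc=11
S→(2,2)  cyc=15
S→(2,1)  cyc=19

path = [(0,3), (1,3), (2,3), (2,2), (2,1)]
arrival = 19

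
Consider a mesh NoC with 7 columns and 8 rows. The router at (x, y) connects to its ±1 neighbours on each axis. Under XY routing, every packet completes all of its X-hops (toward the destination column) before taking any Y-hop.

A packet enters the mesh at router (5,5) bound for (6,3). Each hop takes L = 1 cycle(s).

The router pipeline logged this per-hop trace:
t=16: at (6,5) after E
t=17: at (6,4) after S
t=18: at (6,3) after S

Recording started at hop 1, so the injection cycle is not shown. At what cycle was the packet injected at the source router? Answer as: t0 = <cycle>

The first recorded entry is hop 1 at cycle 16.
Subtract one hop: t0 = 16 − 1 = 15.

t0 = 15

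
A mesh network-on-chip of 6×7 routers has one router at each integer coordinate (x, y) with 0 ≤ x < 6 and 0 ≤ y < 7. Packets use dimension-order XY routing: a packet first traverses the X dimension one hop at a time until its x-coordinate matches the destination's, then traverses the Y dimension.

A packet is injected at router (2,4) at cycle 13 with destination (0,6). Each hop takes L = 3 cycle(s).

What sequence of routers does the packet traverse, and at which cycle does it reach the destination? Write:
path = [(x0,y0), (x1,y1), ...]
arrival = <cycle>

path = [(2,4), (1,4), (0,4), (0,5), (0,6)]
arrival = 25

[0] x=2 y=4 t=13
[1] x=1 y=4 t=16 →W
[2] x=0 y=4 t=19 →W
[3] x=0 y=5 t=22 →N
[4] x=0 y=6 t=25 →N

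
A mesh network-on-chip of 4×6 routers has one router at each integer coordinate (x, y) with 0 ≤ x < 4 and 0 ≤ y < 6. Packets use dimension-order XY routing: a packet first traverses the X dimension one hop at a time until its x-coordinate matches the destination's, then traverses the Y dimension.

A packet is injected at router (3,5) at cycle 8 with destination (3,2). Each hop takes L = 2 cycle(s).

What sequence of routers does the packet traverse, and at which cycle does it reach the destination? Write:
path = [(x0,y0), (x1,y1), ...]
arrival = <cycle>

path = [(3,5), (3,4), (3,3), (3,2)]
arrival = 14

t=8: at (3,5)
t=10: at (3,4) after S
t=12: at (3,3) after S
t=14: at (3,2) after S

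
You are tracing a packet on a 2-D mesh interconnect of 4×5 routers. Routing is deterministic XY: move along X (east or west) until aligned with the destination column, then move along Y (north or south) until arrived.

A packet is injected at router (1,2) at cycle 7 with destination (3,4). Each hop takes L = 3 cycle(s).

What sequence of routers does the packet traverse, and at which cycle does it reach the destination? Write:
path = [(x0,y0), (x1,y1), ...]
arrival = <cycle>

path = [(1,2), (2,2), (3,2), (3,3), (3,4)]
arrival = 19

[0] x=1 y=2 t=7
[1] x=2 y=2 t=10 →E
[2] x=3 y=2 t=13 →E
[3] x=3 y=3 t=16 →N
[4] x=3 y=4 t=19 →N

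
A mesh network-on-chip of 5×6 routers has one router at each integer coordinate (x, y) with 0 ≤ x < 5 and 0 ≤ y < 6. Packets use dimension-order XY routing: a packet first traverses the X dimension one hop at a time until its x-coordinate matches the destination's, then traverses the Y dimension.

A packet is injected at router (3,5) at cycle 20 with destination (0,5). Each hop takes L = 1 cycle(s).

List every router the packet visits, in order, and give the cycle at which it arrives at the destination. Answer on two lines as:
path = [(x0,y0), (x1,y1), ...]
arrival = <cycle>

path = [(3,5), (2,5), (1,5), (0,5)]
arrival = 23

src (3,5)  cyc=20
W→(2,5)  cyc=21
W→(1,5)  cyc=22
W→(0,5)  cyc=23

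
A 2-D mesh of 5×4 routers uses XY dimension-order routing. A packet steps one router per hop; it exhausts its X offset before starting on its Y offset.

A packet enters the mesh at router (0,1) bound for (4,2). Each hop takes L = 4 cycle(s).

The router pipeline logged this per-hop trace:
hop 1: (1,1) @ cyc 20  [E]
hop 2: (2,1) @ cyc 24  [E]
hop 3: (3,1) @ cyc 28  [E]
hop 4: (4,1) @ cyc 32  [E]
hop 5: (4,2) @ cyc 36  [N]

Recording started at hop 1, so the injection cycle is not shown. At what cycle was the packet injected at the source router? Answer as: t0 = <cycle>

The first recorded entry is hop 1 at cycle 20.
Subtract one hop: t0 = 20 − 4 = 16.

t0 = 16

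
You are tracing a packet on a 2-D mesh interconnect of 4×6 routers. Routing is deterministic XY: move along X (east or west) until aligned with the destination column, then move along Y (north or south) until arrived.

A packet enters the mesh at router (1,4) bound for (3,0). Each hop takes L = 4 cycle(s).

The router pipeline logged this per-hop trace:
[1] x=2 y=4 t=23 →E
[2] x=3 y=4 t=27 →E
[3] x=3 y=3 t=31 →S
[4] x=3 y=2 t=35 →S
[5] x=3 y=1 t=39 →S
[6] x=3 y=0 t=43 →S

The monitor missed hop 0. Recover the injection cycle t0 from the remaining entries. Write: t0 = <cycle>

t0 = 19

The first recorded entry is hop 1 at cycle 23.
So t0 = 23 − 1·4 = 19.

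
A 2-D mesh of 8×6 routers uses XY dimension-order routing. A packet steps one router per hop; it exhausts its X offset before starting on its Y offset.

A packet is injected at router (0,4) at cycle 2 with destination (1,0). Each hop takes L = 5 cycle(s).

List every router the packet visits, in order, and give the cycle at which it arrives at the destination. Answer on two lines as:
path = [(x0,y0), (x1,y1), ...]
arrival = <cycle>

path = [(0,4), (1,4), (1,3), (1,2), (1,1), (1,0)]
arrival = 27

src (0,4)  cyc=2
E→(1,4)  cyc=7
S→(1,3)  cyc=12
S→(1,2)  cyc=17
S→(1,1)  cyc=22
S→(1,0)  cyc=27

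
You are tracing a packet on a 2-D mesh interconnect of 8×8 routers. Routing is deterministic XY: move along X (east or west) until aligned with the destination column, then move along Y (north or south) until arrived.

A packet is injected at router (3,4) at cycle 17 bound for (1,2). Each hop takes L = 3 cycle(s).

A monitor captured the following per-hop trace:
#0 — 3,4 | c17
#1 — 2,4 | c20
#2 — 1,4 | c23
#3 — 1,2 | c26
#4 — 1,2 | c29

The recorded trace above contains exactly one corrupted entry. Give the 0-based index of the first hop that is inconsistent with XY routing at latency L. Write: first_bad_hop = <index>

  1: Δx=-1 Δy=+0 Δt=3 [ok]
  2: Δx=-1 Δy=+0 Δt=3 [ok]
  3: Δx=+0 Δy=-2 Δt=3 [BAD: non-unit step]

first_bad_hop = 3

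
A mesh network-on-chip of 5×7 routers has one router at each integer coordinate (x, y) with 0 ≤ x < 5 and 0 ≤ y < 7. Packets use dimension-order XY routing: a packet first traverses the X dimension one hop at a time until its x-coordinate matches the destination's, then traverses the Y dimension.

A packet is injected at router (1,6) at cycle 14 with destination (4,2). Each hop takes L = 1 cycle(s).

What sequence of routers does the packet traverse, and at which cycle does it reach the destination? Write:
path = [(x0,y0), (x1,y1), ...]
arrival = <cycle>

path = [(1,6), (2,6), (3,6), (4,6), (4,5), (4,4), (4,3), (4,2)]
arrival = 21

  0. router=(1,6) cycle=14 (inject)
  1. router=(2,6) cycle=15 dir=E
  2. router=(3,6) cycle=16 dir=E
  3. router=(4,6) cycle=17 dir=E
  4. router=(4,5) cycle=18 dir=S
  5. router=(4,4) cycle=19 dir=S
  6. router=(4,3) cycle=20 dir=S
  7. router=(4,2) cycle=21 dir=S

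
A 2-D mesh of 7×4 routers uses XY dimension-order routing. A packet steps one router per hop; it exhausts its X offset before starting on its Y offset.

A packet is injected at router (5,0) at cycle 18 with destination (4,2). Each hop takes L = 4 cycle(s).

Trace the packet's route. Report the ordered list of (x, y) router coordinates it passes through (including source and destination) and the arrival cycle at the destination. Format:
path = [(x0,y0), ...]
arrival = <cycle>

t=18: at (5,0)
t=22: at (4,0) after W
t=26: at (4,1) after N
t=30: at (4,2) after N

path = [(5,0), (4,0), (4,1), (4,2)]
arrival = 30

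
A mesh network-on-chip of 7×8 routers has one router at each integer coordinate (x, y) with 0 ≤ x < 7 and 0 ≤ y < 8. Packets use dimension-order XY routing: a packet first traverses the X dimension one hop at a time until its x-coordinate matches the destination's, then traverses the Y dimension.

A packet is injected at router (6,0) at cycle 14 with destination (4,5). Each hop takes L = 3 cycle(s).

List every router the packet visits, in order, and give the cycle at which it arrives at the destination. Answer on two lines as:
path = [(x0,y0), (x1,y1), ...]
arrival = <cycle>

path = [(6,0), (5,0), (4,0), (4,1), (4,2), (4,3), (4,4), (4,5)]
arrival = 35

[0] x=6 y=0 t=14
[1] x=5 y=0 t=17 →W
[2] x=4 y=0 t=20 →W
[3] x=4 y=1 t=23 →N
[4] x=4 y=2 t=26 →N
[5] x=4 y=3 t=29 →N
[6] x=4 y=4 t=32 →N
[7] x=4 y=5 t=35 →N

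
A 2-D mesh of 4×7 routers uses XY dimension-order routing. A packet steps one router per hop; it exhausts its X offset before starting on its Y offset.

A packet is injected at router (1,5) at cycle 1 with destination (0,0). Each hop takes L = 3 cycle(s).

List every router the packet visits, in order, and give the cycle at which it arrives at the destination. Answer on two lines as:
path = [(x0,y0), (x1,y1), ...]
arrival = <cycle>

path = [(1,5), (0,5), (0,4), (0,3), (0,2), (0,1), (0,0)]
arrival = 19

hop 0: (1,5) @ cyc 1
hop 1: (0,5) @ cyc 4  [W]
hop 2: (0,4) @ cyc 7  [S]
hop 3: (0,3) @ cyc 10  [S]
hop 4: (0,2) @ cyc 13  [S]
hop 5: (0,1) @ cyc 16  [S]
hop 6: (0,0) @ cyc 19  [S]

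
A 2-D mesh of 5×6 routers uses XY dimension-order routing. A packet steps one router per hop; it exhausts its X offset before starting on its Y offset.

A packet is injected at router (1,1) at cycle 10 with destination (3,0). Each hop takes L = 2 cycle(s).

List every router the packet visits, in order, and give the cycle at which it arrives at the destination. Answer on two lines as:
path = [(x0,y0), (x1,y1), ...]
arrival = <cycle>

  0. router=(1,1) cycle=10 (inject)
  1. router=(2,1) cycle=12 dir=E
  2. router=(3,1) cycle=14 dir=E
  3. router=(3,0) cycle=16 dir=S

path = [(1,1), (2,1), (3,1), (3,0)]
arrival = 16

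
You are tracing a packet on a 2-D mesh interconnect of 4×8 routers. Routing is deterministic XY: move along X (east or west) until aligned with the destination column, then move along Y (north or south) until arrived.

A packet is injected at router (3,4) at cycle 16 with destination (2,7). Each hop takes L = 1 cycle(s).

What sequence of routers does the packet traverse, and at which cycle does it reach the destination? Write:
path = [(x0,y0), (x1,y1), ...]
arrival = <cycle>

path = [(3,4), (2,4), (2,5), (2,6), (2,7)]
arrival = 20

  0. router=(3,4) cycle=16 (inject)
  1. router=(2,4) cycle=17 dir=W
  2. router=(2,5) cycle=18 dir=N
  3. router=(2,6) cycle=19 dir=N
  4. router=(2,7) cycle=20 dir=N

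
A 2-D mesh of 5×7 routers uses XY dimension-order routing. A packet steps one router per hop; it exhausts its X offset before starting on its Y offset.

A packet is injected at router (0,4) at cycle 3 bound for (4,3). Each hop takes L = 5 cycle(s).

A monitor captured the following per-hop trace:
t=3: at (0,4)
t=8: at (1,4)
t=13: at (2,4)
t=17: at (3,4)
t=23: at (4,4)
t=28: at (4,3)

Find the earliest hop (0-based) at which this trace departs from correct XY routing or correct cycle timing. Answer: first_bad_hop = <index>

[1] (+1,+0) / 5c ⇒ ok
[2] (+1,+0) / 5c ⇒ ok
[3] (+1,+0) / 4c ⇒ BAD: Δcyc=4≠L

first_bad_hop = 3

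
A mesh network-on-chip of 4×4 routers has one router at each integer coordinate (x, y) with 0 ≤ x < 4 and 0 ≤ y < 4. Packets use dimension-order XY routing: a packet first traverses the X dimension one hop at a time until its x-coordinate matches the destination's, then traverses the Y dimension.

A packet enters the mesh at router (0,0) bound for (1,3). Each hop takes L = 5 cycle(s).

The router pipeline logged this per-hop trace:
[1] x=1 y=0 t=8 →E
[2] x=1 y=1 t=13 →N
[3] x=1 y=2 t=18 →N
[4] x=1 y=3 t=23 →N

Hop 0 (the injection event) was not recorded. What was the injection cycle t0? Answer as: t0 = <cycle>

t0 = 3

At hop 1 the cycle is 8; in general cyc_k = t0 + kL.
Subtract one hop: t0 = 8 − 5 = 3.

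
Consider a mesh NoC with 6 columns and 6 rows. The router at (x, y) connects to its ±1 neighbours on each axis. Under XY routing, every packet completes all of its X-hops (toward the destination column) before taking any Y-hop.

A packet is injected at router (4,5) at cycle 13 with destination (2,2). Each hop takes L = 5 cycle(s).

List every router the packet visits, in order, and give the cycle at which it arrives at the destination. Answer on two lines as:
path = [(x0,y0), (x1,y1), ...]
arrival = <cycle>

[0] x=4 y=5 t=13
[1] x=3 y=5 t=18 →W
[2] x=2 y=5 t=23 →W
[3] x=2 y=4 t=28 →S
[4] x=2 y=3 t=33 →S
[5] x=2 y=2 t=38 →S

path = [(4,5), (3,5), (2,5), (2,4), (2,3), (2,2)]
arrival = 38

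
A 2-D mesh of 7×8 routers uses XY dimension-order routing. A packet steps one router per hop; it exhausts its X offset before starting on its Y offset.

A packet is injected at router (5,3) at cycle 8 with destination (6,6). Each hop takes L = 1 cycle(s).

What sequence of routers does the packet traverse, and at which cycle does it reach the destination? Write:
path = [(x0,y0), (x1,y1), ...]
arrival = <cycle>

  0. router=(5,3) cycle=8 (inject)
  1. router=(6,3) cycle=9 dir=E
  2. router=(6,4) cycle=10 dir=N
  3. router=(6,5) cycle=11 dir=N
  4. router=(6,6) cycle=12 dir=N

path = [(5,3), (6,3), (6,4), (6,5), (6,6)]
arrival = 12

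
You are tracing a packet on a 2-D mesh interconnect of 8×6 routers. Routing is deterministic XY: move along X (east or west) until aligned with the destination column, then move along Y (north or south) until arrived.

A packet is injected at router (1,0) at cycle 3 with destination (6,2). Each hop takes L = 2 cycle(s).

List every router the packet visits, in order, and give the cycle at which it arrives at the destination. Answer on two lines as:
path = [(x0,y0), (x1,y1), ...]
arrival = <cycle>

hop 0: (1,0) @ cyc 3
hop 1: (2,0) @ cyc 5  [E]
hop 2: (3,0) @ cyc 7  [E]
hop 3: (4,0) @ cyc 9  [E]
hop 4: (5,0) @ cyc 11  [E]
hop 5: (6,0) @ cyc 13  [E]
hop 6: (6,1) @ cyc 15  [N]
hop 7: (6,2) @ cyc 17  [N]

path = [(1,0), (2,0), (3,0), (4,0), (5,0), (6,0), (6,1), (6,2)]
arrival = 17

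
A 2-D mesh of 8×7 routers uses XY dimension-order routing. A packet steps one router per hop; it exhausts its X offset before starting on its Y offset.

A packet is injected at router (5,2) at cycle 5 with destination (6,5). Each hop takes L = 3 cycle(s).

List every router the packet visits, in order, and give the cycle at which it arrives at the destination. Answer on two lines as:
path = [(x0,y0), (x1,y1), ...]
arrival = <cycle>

path = [(5,2), (6,2), (6,3), (6,4), (6,5)]
arrival = 17

[0] x=5 y=2 t=5
[1] x=6 y=2 t=8 →E
[2] x=6 y=3 t=11 →N
[3] x=6 y=4 t=14 →N
[4] x=6 y=5 t=17 →N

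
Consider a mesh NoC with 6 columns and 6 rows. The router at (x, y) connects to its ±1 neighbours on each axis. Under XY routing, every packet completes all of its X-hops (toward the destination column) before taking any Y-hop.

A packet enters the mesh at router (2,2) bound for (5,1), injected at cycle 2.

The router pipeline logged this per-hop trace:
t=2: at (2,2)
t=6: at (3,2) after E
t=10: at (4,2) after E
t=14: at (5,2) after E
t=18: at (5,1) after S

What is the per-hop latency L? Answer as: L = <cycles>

L = 4

Between hops 0 and 1 the cycle counter advances 6 − 2 = 4.
One hop costs L cycles, so L = 4.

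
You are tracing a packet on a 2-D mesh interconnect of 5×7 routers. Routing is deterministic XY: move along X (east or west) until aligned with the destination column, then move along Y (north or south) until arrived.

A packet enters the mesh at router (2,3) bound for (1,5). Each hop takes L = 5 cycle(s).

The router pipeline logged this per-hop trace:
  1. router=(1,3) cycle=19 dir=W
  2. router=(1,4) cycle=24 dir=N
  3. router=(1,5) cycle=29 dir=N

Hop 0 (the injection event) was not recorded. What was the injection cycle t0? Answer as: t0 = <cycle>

Hop 1 reached at cycle 19; hop k is at t0 + k·L.
Therefore t0 = 19 − L = 14.

t0 = 14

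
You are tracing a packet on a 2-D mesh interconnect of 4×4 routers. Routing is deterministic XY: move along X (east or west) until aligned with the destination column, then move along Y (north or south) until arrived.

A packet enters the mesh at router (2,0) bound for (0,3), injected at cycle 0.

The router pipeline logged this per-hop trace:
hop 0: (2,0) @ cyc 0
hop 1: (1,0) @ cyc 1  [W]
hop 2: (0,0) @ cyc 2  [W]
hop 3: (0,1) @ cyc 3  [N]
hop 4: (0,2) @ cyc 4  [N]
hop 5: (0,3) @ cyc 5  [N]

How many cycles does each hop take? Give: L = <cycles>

L = 1

Δcyc across hop 0→1: 1 − 0 = 1.
Each hop adds L, hence L = 1.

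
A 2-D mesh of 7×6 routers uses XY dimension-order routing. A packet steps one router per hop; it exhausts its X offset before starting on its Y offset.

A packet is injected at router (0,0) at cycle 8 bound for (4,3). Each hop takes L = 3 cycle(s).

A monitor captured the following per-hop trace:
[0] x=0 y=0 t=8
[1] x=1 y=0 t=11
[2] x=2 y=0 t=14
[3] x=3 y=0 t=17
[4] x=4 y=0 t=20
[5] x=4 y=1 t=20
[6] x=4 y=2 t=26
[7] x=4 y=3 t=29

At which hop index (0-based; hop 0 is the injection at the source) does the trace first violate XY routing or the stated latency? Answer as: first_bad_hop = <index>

first_bad_hop = 5

hop 1: step (+1,+0), +3 cyc — ok
hop 2: step (+1,+0), +3 cyc — ok
hop 3: step (+1,+0), +3 cyc — ok
hop 4: step (+1,+0), +3 cyc — ok
hop 5: step (+0,+1), +0 cyc — BAD: Δcyc=0≠L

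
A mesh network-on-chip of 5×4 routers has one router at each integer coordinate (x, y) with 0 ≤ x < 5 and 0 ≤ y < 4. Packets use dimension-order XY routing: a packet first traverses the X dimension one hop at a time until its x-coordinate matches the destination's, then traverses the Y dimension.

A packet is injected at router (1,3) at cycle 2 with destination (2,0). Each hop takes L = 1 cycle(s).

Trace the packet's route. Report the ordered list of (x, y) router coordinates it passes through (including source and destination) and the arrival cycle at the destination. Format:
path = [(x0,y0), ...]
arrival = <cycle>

src (1,3)  cyc=2
E→(2,3)  cyc=3
S→(2,2)  cyc=4
S→(2,1)  cyc=5
S→(2,0)  cyc=6

path = [(1,3), (2,3), (2,2), (2,1), (2,0)]
arrival = 6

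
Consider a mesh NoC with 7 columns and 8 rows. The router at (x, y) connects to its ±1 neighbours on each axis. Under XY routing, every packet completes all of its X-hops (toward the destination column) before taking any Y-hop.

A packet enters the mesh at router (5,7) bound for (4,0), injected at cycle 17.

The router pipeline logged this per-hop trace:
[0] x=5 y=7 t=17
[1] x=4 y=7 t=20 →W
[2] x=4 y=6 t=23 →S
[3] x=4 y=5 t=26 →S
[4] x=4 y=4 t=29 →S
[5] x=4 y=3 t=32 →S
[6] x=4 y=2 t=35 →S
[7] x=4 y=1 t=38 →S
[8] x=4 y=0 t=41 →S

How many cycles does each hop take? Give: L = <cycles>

L = 3

Between hops 0 and 1 the cycle counter advances 20 − 17 = 3.
One hop costs L cycles, so L = 3.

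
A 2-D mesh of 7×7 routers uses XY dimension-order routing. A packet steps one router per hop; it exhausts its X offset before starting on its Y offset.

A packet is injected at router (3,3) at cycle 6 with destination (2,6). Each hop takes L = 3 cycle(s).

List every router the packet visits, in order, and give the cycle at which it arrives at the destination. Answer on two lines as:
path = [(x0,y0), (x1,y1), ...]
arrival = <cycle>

path = [(3,3), (2,3), (2,4), (2,5), (2,6)]
arrival = 18

  0. router=(3,3) cycle=6 (inject)
  1. router=(2,3) cycle=9 dir=W
  2. router=(2,4) cycle=12 dir=N
  3. router=(2,5) cycle=15 dir=N
  4. router=(2,6) cycle=18 dir=N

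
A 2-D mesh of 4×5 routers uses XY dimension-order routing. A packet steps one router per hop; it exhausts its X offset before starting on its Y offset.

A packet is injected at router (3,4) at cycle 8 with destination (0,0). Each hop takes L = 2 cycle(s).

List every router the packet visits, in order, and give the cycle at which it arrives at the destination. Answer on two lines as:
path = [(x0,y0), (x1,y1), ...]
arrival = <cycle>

path = [(3,4), (2,4), (1,4), (0,4), (0,3), (0,2), (0,1), (0,0)]
arrival = 22

[0] x=3 y=4 t=8
[1] x=2 y=4 t=10 →W
[2] x=1 y=4 t=12 →W
[3] x=0 y=4 t=14 →W
[4] x=0 y=3 t=16 →S
[5] x=0 y=2 t=18 →S
[6] x=0 y=1 t=20 →S
[7] x=0 y=0 t=22 →S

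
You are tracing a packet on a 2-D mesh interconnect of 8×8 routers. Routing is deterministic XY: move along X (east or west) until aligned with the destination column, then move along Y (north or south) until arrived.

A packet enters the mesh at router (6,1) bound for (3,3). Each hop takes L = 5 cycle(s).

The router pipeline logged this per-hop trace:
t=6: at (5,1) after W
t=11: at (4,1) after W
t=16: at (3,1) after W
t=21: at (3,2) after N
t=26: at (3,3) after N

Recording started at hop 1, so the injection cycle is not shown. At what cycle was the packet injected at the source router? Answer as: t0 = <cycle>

Hop 1 reached at cycle 6; hop k is at t0 + k·L.
t0 = cyc[1] − L = 6 − 5 = 1.

t0 = 1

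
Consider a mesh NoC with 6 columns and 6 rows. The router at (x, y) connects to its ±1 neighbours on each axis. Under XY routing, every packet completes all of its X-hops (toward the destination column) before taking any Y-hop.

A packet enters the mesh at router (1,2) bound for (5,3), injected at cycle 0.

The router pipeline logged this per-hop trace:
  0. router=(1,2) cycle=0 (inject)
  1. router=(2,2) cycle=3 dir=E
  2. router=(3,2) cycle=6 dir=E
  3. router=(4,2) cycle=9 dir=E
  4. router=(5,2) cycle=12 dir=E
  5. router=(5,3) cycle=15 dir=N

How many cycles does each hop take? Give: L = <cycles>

L = 3

Between hops 0 and 1 the cycle counter advances 3 − 0 = 3.
Each hop adds L, hence L = 3.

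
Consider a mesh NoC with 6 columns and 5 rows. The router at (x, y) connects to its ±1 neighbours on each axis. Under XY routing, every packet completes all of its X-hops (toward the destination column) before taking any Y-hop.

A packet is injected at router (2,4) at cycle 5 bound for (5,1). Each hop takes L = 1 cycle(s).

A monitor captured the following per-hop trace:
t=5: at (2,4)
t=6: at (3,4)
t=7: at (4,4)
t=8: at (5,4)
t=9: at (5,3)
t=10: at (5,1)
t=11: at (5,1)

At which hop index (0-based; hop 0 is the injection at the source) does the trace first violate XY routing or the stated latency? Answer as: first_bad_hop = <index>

first_bad_hop = 5

  1: Δx=+1 Δy=+0 Δt=1 [ok]
  2: Δx=+1 Δy=+0 Δt=1 [ok]
  3: Δx=+1 Δy=+0 Δt=1 [ok]
  4: Δx=+0 Δy=-1 Δt=1 [ok]
  5: Δx=+0 Δy=-2 Δt=1 [BAD: non-unit step]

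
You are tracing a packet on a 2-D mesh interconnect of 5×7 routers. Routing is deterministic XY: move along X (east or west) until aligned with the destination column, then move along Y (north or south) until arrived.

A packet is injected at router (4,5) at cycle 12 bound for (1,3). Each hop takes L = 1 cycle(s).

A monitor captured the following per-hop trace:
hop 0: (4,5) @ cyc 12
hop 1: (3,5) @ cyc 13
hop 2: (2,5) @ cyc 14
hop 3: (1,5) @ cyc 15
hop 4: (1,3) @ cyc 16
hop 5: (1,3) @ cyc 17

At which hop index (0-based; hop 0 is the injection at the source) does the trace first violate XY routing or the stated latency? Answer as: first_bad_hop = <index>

[1] (-1,+0) / 1c ⇒ ok
[2] (-1,+0) / 1c ⇒ ok
[3] (-1,+0) / 1c ⇒ ok
[4] (+0,-2) / 1c ⇒ BAD: non-unit step

first_bad_hop = 4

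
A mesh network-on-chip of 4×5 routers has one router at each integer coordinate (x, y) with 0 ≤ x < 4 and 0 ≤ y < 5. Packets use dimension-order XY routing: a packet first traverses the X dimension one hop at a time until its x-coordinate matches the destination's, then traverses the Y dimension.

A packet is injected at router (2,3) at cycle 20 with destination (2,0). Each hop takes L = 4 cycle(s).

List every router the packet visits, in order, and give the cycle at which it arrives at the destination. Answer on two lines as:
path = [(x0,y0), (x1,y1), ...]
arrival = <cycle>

#0 — 2,3 | c20
#1 — 2,2 | c24 | S
#2 — 2,1 | c28 | S
#3 — 2,0 | c32 | S

path = [(2,3), (2,2), (2,1), (2,0)]
arrival = 32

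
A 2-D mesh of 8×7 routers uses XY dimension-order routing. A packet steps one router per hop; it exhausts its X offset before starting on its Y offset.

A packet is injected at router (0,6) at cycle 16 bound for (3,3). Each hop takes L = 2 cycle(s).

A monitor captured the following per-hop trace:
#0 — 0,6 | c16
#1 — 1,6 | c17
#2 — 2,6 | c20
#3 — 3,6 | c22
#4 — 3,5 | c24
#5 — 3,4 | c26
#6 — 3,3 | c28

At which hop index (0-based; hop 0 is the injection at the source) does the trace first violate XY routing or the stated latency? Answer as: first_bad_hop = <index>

first_bad_hop = 1

  1: Δx=+1 Δy=+0 Δt=1 [BAD: Δcyc=1≠L]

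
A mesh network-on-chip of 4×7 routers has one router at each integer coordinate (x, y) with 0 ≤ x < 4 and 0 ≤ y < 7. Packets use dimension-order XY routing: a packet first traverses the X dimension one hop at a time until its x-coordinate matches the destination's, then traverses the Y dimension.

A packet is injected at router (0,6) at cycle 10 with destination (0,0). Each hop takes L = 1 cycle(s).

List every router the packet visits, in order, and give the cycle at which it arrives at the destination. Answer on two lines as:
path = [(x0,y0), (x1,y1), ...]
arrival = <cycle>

src (0,6)  cyc=10
S→(0,5)  cyc=11
S→(0,4)  cyc=12
S→(0,3)  cyc=13
S→(0,2)  cyc=14
S→(0,1)  cyc=15
S→(0,0)  cyc=16

path = [(0,6), (0,5), (0,4), (0,3), (0,2), (0,1), (0,0)]
arrival = 16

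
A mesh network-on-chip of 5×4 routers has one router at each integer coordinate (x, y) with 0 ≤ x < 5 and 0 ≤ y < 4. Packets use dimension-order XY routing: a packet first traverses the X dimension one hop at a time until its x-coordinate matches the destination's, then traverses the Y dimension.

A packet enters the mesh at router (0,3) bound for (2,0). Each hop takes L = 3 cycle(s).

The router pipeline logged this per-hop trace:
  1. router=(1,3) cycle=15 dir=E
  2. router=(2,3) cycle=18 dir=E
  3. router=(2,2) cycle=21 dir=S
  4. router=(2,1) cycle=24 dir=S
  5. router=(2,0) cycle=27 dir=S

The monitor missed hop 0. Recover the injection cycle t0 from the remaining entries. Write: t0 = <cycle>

t0 = 12

At hop 1 the cycle is 15; in general cyc_k = t0 + kL.
Therefore t0 = 15 − L = 12.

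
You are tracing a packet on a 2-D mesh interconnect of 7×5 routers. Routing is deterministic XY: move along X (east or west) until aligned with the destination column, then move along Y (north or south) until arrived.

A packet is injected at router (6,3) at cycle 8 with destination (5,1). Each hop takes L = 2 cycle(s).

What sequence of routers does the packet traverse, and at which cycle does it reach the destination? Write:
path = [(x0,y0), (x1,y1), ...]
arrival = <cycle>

  0. router=(6,3) cycle=8 (inject)
  1. router=(5,3) cycle=10 dir=W
  2. router=(5,2) cycle=12 dir=S
  3. router=(5,1) cycle=14 dir=S

path = [(6,3), (5,3), (5,2), (5,1)]
arrival = 14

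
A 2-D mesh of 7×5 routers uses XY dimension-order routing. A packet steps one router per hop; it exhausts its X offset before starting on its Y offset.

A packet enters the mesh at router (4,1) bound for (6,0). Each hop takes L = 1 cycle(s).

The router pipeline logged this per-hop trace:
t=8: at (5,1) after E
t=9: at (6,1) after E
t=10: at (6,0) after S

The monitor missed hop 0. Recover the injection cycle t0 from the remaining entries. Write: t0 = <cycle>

cyc[1] = 8 and cyc[k] = t0 + k·L for every k.
Therefore t0 = 8 − L = 7.

t0 = 7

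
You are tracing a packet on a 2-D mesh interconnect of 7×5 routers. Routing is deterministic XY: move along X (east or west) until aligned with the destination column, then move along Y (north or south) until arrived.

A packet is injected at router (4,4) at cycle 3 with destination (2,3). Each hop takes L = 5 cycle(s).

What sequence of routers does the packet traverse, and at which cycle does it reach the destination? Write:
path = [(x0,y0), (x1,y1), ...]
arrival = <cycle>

#0 — 4,4 | c3
#1 — 3,4 | c8 | W
#2 — 2,4 | c13 | W
#3 — 2,3 | c18 | S

path = [(4,4), (3,4), (2,4), (2,3)]
arrival = 18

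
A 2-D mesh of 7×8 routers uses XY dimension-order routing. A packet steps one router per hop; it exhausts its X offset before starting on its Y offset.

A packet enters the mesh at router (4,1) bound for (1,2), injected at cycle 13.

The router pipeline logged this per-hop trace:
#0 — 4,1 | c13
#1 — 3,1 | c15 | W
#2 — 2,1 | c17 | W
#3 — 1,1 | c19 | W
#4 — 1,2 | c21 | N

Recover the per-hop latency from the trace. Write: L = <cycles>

L = 2

cyc[1] − cyc[0] = 15 − 13 = 2.
One hop costs L cycles, so L = 2.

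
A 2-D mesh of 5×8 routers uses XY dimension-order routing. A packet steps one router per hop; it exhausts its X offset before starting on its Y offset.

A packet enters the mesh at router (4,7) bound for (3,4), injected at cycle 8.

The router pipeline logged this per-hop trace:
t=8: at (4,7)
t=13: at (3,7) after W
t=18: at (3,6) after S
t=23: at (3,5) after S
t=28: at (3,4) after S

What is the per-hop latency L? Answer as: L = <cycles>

From hop 0 (8) to hop 1 (13): +5 cycles.
That increment is L by definition: L = 5.

L = 5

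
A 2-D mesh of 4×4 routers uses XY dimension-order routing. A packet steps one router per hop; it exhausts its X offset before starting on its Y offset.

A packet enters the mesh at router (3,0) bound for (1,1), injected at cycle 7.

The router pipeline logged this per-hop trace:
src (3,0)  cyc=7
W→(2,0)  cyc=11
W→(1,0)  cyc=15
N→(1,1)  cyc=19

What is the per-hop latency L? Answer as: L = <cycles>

Between hops 0 and 1 the cycle counter advances 11 − 7 = 4.
One hop costs L cycles, so L = 4.

L = 4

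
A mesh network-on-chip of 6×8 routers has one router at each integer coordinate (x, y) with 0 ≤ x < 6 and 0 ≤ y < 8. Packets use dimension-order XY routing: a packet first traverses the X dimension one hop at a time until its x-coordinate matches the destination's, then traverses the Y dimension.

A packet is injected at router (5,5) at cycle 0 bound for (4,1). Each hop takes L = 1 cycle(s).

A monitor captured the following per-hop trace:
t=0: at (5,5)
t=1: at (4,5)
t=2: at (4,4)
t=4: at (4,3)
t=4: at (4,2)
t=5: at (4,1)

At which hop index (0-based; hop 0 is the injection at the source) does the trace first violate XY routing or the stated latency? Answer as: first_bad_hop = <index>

first_bad_hop = 3

hop 1: step (-1,+0), +1 cyc — ok
hop 2: step (+0,-1), +1 cyc — ok
hop 3: step (+0,-1), +2 cyc — BAD: Δcyc=2≠L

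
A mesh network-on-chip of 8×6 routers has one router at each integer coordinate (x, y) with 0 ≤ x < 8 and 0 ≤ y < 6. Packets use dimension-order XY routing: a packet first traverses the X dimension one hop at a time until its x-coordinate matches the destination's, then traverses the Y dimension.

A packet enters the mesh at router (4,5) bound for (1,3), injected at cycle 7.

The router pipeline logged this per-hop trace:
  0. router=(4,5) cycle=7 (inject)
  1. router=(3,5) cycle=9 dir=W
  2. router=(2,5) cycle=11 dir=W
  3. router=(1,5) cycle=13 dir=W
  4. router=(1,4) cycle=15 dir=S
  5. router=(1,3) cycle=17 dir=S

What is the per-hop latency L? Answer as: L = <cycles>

cyc[1] − cyc[0] = 9 − 7 = 2.
Per-hop latency L = Δcyc = 2.

L = 2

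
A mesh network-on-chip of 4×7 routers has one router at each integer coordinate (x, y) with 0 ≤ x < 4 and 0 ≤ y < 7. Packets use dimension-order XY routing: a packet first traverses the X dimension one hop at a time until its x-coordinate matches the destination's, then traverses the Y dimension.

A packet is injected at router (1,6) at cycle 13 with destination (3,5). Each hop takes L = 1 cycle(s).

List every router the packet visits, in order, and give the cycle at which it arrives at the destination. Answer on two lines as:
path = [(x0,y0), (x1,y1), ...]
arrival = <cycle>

[0] x=1 y=6 t=13
[1] x=2 y=6 t=14 →E
[2] x=3 y=6 t=15 →E
[3] x=3 y=5 t=16 →S

path = [(1,6), (2,6), (3,6), (3,5)]
arrival = 16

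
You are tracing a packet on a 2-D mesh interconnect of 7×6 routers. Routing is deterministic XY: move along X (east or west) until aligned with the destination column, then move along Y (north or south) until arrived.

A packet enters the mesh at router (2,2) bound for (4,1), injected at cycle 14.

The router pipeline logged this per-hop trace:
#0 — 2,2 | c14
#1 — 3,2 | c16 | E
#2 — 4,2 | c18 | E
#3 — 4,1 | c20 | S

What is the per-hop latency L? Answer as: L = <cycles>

cyc[1] − cyc[0] = 16 − 14 = 2.
That increment is L by definition: L = 2.

L = 2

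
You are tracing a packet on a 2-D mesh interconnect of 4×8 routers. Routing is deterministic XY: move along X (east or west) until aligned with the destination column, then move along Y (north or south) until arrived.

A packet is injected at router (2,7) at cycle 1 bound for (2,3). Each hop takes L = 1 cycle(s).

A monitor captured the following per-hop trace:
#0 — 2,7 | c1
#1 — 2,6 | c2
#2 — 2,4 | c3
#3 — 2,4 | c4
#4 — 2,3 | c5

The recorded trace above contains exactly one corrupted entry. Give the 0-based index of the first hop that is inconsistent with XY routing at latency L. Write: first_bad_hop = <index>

check 1→ d=(0,-1) cyc+1: ok
check 2→ d=(0,-2) cyc+1: BAD: non-unit step

first_bad_hop = 2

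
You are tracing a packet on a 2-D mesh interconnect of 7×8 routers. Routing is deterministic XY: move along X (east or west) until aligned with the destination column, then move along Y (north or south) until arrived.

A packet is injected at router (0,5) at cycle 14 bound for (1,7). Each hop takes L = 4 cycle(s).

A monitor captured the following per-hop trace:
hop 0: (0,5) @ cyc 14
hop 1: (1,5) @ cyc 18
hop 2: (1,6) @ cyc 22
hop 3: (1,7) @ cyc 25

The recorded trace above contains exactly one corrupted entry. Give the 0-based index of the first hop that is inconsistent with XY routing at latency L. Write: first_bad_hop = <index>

  1: Δx=+1 Δy=+0 Δt=4 [ok]
  2: Δx=+0 Δy=+1 Δt=4 [ok]
  3: Δx=+0 Δy=+1 Δt=3 [BAD: Δcyc=3≠L]

first_bad_hop = 3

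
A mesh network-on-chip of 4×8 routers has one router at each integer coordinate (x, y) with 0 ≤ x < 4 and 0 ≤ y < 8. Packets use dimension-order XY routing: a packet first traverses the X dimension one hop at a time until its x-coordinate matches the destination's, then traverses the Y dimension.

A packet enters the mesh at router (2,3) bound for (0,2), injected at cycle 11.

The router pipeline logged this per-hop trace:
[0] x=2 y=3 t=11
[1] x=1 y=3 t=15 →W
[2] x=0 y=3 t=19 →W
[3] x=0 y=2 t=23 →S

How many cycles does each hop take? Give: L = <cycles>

Between hops 0 and 1 the cycle counter advances 15 − 11 = 4.
Each hop adds L, hence L = 4.

L = 4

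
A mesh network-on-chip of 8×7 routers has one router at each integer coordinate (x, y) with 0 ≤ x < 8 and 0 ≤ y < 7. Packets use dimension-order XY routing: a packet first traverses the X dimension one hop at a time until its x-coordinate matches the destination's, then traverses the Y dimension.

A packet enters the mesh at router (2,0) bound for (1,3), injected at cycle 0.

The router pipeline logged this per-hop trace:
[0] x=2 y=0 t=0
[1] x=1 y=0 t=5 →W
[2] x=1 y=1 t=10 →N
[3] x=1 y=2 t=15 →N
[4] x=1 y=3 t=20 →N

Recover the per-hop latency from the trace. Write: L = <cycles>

L = 5

cyc[1] − cyc[0] = 5 − 0 = 5.
That increment is L by definition: L = 5.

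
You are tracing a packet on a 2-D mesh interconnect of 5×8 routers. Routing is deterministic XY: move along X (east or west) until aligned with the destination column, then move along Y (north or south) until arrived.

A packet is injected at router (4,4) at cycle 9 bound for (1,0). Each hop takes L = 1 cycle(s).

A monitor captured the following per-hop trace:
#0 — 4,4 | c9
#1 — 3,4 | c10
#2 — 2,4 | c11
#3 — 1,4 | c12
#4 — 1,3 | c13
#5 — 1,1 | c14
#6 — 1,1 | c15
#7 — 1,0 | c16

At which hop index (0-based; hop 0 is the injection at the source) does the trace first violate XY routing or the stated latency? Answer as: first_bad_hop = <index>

  1: Δx=-1 Δy=+0 Δt=1 [ok]
  2: Δx=-1 Δy=+0 Δt=1 [ok]
  3: Δx=-1 Δy=+0 Δt=1 [ok]
  4: Δx=+0 Δy=-1 Δt=1 [ok]
  5: Δx=+0 Δy=-2 Δt=1 [BAD: non-unit step]

first_bad_hop = 5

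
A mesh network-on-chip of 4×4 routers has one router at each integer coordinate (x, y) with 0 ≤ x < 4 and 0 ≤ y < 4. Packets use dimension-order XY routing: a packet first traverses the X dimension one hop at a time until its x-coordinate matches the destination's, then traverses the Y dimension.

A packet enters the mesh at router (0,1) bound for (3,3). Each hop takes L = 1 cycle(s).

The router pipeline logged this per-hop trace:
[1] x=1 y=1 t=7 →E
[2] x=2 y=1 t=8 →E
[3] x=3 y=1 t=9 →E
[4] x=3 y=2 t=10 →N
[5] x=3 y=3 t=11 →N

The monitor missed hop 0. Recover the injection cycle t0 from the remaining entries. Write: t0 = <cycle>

t0 = 6

Hop 1 reached at cycle 7; hop k is at t0 + k·L.
So t0 = 7 − 1·1 = 6.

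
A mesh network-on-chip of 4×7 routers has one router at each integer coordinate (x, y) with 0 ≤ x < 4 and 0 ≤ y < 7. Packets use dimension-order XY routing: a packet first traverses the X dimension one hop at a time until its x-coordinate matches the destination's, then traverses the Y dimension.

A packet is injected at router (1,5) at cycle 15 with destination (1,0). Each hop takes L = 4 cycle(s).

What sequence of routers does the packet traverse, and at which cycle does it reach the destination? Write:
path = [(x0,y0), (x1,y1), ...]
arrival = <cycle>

#0 — 1,5 | c15
#1 — 1,4 | c19 | S
#2 — 1,3 | c23 | S
#3 — 1,2 | c27 | S
#4 — 1,1 | c31 | S
#5 — 1,0 | c35 | S

path = [(1,5), (1,4), (1,3), (1,2), (1,1), (1,0)]
arrival = 35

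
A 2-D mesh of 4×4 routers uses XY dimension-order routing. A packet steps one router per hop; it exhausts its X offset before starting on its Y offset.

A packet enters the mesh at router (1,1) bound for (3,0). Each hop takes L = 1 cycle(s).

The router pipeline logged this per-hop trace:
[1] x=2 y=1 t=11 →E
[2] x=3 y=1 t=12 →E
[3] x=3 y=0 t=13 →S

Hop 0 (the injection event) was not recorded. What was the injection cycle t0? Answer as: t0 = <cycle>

At hop 1 the cycle is 11; in general cyc_k = t0 + kL.
So t0 = 11 − 1·1 = 10.

t0 = 10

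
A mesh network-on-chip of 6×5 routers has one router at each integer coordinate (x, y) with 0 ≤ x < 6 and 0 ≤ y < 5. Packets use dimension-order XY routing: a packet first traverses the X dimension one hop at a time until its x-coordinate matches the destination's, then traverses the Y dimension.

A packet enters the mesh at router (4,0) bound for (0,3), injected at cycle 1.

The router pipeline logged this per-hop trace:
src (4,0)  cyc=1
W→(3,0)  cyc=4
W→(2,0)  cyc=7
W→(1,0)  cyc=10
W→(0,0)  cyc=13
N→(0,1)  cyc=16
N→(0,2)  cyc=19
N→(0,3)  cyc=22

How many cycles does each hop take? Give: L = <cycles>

L = 3

Between hops 0 and 1 the cycle counter advances 4 − 1 = 3.
Each hop adds L, hence L = 3.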